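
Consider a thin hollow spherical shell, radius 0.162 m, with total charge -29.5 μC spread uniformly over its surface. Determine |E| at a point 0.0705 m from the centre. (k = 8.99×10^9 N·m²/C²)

|E| = 0 V/m

Symmetry ⇒ E = E(r) r̂. Gaussian sphere of radius r = 0.0705 m (inside the shell, r < 0.162 m).
All the charge is outside the Gaussian surface: Q_enc = 0, hence E = 0 everywhere inside the shell.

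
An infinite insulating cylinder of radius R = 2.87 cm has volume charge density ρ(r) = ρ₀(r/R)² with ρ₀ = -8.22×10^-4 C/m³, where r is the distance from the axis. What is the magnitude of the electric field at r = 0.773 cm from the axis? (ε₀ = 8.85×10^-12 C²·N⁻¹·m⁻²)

E = 1.30×10^4 N/C

Coaxial Gaussian cylinder, radius r = 0.773 cm, length L (r < R).
Integrating ρ over the cross-section to radius r: λ_enc = (2πρ₀/R²) ∫₀^r r'^3 dr' = 2πρ₀ r^4/(4·R²) = -5.597×10^-9 C/m.
Since E is radial and uniform over the curved surface, Φ = E·2πrL = Q_enc/ε₀ = λ_enc L/ε₀.
E = |λ_enc|/(2πε₀r) = (5.597×10^-9)/(2π·8.85×10^-12·0.00773) = 1.30e4 N/C.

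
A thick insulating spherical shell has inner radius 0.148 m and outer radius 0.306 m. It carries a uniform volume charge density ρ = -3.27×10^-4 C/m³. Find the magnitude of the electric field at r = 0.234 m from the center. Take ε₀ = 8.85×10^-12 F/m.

|E| ≈ 2.15×10^6 N/C

Take a concentric spherical Gaussian surface of radius r = 0.234 m (within the shell material, 0.148 m < r < 0.306 m).
Only the shell between 0.148 m and r is enclosed: Q_enc = ρ·(4π/3)(r³ − a³) = (-3.27×10^-4)·(4π/3)·((0.234)³ − (0.148)³) = -1.311e-5 C.
Gauss's law: E·4πr² = Q_enc/ε₀.
E = |Q_enc|/(4πε₀r²) = (1.311e-5)/(4π·8.85×10^-12·(0.234)²) = 2.15×10^6 N/C.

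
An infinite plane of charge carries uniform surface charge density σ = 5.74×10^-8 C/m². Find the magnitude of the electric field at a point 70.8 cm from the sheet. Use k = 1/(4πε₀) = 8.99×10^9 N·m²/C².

|E| ≈ 3.24e3 V/m

The symmetry is planar: E is normal to the sheet and the same magnitude on both sides. Take a pillbox straddling the sheet with end-cap area A.
Only the two end caps contribute flux: Φ = 2EA. With Q_enc = σA, Gauss's law gives E = |σ|/(2ε₀).
E = 2πk|σ| = 2π(8.99×10^9)(5.74e-8) = 3.24×10^3 N/C.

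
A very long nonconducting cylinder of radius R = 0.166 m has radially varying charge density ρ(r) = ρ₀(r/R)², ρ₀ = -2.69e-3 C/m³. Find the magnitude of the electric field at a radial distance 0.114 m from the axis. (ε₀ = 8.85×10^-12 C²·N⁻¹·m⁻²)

E = 4.09e6 N/C

By cylindrical symmetry E is radial; use a coaxial Gaussian cylinder of radius 0.114 m and length L (r < R).
Integrating ρ over the cross-section to radius r: λ_enc = (2πρ₀/R²) ∫₀^r r'^3 dr' = 2πρ₀ r^4/(4·R²) = -2.59×10^-5 C/m.
Gauss's law: E·2πrL = λ_enc L/ε₀.
E = |λ_enc|/(2πε₀r) = (2.59×10^-5)/(2π·8.85×10^-12·0.114) = 4.09e6 N/C.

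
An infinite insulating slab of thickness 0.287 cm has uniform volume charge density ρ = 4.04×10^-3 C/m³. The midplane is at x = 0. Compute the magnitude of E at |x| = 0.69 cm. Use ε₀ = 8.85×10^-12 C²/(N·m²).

The point |x| = 0.69 cm lies outside the slab (half-thickness 0.001435 m). A symmetric pillbox spanning the full slab encloses Q_enc = ρ·d·A.
Flux = 2EA ⇒ E = |ρ|d/(2ε₀), independent of distance outside.
E = (4.04×10^-3)(0.00287)/(2·8.85×10^-12) = 6.55e5 N/C.

E ≈ 6.55e5 N/C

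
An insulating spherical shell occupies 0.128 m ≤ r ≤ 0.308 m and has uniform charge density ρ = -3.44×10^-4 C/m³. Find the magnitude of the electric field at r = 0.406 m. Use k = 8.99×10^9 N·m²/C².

Symmetry ⇒ E = E(r) r̂. Gaussian sphere of radius r = 0.406 m (r > 0.308 m, enclosing the whole shell).
Q_enc = ρ·(4π/3)(b³ − a³) = (-3.44e-4)·(4π/3)·((0.308)³ − (0.128)³) = -3.908e-5 C.
Applying ∮E·dA = Q_enc/ε₀ with Φ = E(4πr²):
E = k|Q_enc|/r² = (8.99×10^9)(3.908×10^-5)/(0.406)² = 2.13e6 N/C.

|E| = 2.13e6 N/C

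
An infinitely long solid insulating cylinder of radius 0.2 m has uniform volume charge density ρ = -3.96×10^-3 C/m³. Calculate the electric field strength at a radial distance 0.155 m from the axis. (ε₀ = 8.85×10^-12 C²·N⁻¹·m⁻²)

|E| = 3.47×10^7 N/C

Coaxial Gaussian cylinder, radius r = 0.155 m, length L (r < R).
Enclosed charge per unit length: λ_enc = ρ·πr² = (-3.96e-3)π(0.155)² = -2.989×10^-4 C/m.
Gauss's law: E·2πrL = λ_enc L/ε₀.
E = |λ_enc|/(2πε₀r) = (2.989×10^-4)/(2π·8.85×10^-12·0.155) = 3.47×10^7 N/C.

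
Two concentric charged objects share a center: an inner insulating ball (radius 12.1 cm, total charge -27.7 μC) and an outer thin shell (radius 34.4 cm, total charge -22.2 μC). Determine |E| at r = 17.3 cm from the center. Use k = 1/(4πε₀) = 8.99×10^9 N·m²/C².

|E| = 8.32e6 N/C

Take a concentric spherical Gaussian surface of radius r = 17.3 cm (between the bodies, 12.1 cm < r < 34.4 cm).
Only the inner charge is enclosed; the outer shell contributes nothing inside itself. Q_enc = -27.7 μC = -2.77×10^-5 C.
By Gauss's law, ∮E·dA = E·4πr² = Q_enc/ε₀.
E = k|Q_enc|/r² = (8.99×10^9)(2.77×10^-5)/(0.173)² = 8.32×10^6 N/C.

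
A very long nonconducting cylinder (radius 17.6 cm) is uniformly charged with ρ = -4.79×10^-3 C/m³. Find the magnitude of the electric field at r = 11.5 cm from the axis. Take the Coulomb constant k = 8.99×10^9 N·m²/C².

Coaxial Gaussian cylinder, radius r = 11.5 cm, length L (r < R).
Enclosed charge per unit length: λ_enc = ρ·πr² = (-4.79×10^-3)π(0.115)² = -1.99×10^-4 C/m.
Applying ∮E·dA = Q_enc/ε₀ with the end caps contributing no flux:
E = 2k|λ_enc|/r = 2(8.99×10^9)(1.99e-4)/(0.115) = 3.11e7 N/C.

|E| ≈ 3.11×10^7 N/C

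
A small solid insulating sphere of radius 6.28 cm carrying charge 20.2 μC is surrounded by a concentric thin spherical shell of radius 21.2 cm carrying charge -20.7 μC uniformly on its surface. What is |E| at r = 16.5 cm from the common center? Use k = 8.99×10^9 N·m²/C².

Use a concentric Gaussian sphere at r = 16.5 cm (between the bodies, 6.28 cm < r < 21.2 cm).
Only the inner charge is enclosed; the outer shell contributes nothing inside itself. Q_enc = 20.2 μC = 2.02×10^-5 C.
Gauss's law: E·4πr² = Q_enc/ε₀.
E = k|Q_enc|/r² = (8.99×10^9)(2.02×10^-5)/(0.165)² = 6.67×10^6 N/C.

|E| ≈ 6.67×10^6 V/m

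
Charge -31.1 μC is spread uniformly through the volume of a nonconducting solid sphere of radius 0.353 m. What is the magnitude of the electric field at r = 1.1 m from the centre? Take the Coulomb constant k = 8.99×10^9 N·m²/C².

|E| = 2.31×10^5 N/C

Symmetry ⇒ E = E(r) r̂. Gaussian sphere of radius r = 1.1 m (r > R, so the entire charge is enclosed).
Q_enc = -31.1 μC = -3.11×10^-5 C.
By Gauss's law, ∮E·dA = E·4πr² = Q_enc/ε₀.
E = k|Q_enc|/r² = (8.99×10^9)(3.11×10^-5)/(1.1)² = 2.31×10^5 N/C.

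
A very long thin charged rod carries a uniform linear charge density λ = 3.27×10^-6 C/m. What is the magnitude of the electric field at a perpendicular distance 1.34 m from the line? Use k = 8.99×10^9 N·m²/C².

By cylindrical symmetry E is radial; use a coaxial Gaussian cylinder of radius 1.34 m and length L.
Q_enc = λL, so λ_enc = 3.27×10^-6 C/m.
Gauss's law: E·2πrL = λ_enc L/ε₀.
E = 2k|λ_enc|/r = 2(8.99×10^9)(3.27e-6)/(1.34) = 4.39×10^4 N/C.

E = 4.39e4 N/C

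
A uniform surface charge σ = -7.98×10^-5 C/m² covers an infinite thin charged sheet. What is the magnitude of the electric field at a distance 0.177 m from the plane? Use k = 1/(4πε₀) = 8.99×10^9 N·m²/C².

The symmetry is planar: E is normal to the sheet and the same magnitude on both sides. Take a pillbox straddling the sheet with end-cap area A.
Flux Φ = 2EA and Q_enc = σA, so 2EA = σA/ε₀ ⇒ E = |σ|/(2ε₀), independent of distance.
E = 2πk|σ| = 2π(8.99×10^9)(7.98×10^-5) = 4.51×10^6 N/C.

E ≈ 4.51e6 N/C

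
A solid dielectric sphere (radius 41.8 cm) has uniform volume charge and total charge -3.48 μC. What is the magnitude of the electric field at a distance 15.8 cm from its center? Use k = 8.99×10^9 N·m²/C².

By spherical symmetry E is radial; choose a Gaussian sphere of radius r = 15.8 cm (r < R).
For a uniform sphere the enclosed fraction is (r/R)³, so Q_enc = (-3.48 μC)(0.158/0.418)³ = -1.879×10^-7 C.
Gauss's law: E·4πr² = Q_enc/ε₀.
E = k|Q_enc|/r² = (8.99×10^9)(1.879e-7)/(0.158)² = 6.77×10^4 N/C.

E ≈ 6.77e4 N/C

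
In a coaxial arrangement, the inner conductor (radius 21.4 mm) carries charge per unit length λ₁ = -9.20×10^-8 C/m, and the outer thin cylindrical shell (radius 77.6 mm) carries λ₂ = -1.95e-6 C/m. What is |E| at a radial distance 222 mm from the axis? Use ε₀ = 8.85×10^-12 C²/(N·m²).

Choose a coaxial cylinder of radius r = 222 mm (arbitrary length L) as the Gaussian surface (r > 77.6 mm, enclosing both).
λ_enc = λ₁ + λ₂ = (-9.20×10^-8) + (-1.95×10^-6) = -2.042e-6 C/m.
Since E is radial and uniform over the curved surface, Φ = E·2πrL = Q_enc/ε₀ = λ_enc L/ε₀.
E = |λ_enc|/(2πε₀r) = (2.042×10^-6)/(2π·8.85×10^-12·0.222) = 1.65×10^5 N/C.

|E| = 1.65×10^5 N/C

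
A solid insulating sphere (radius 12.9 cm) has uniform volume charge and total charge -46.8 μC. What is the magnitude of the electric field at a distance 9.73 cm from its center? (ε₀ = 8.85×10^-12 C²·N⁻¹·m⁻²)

By spherical symmetry E is radial; choose a Gaussian sphere of radius r = 9.73 cm (r < R).
Only the charge within r is enclosed: Q_enc = Q·(r/R)³ = (-46.8 μC)·(9.73 cm/12.9 cm)³ = -2.008×10^-5 C.
By Gauss's law, ∮E·dA = E·4πr² = Q_enc/ε₀.
E = |Q_enc|/(4πε₀r²) = (2.008×10^-5)/(4π·8.85×10^-12·(0.0973)²) = 1.91×10^7 N/C.

|E| = 1.91e7 V/m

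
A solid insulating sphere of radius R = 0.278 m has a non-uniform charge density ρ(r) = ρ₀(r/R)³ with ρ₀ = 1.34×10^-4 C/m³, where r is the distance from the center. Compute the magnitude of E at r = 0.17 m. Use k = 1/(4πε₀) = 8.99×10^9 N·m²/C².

Take a concentric spherical Gaussian surface of radius r = 0.17 m (r < R).
Q_enc = ∫₀^r ρ(r')·4πr'² dr' = (4πρ₀/R³) ∫₀^r r'^5 dr' = 4πρ₀ r^6/(6·R³) = 3.153×10^-7 C.
By Gauss's law, ∮E·dA = E·4πr² = Q_enc/ε₀.
E = k|Q_enc|/r² = (8.99×10^9)(3.153e-7)/(0.17)² = 9.81×10^4 N/C.

E = 9.81×10^4 N/C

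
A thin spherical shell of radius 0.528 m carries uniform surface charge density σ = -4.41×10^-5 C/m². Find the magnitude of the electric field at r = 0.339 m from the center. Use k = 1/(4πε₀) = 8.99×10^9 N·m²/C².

By spherical symmetry E is radial; choose a Gaussian sphere of radius r = 0.339 m (inside the shell, r < 0.528 m).
All the charge is outside the Gaussian surface: Q_enc = 0, hence E = 0 everywhere inside the shell.

E = 0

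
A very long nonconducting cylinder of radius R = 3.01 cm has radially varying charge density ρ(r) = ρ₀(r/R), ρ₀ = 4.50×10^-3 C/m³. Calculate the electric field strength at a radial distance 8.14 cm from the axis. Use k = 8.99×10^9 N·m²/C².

|E| ≈ 1.89e6 N/C

Coaxial Gaussian cylinder, radius r = 8.14 cm, length L (r > R, full charge per length enclosed).
λ_enc = 2π ∫₀^R ρ₀(r'/R)^1 r' dr' = 2πρ₀R²/3 = 8.539e-6 C/m.
By Gauss's law (flux through the curved wall only), E·2πrL = λ_enc L/ε₀.
E = 2k|λ_enc|/r = 2(8.99×10^9)(8.539e-6)/(0.0814) = 1.89e6 N/C.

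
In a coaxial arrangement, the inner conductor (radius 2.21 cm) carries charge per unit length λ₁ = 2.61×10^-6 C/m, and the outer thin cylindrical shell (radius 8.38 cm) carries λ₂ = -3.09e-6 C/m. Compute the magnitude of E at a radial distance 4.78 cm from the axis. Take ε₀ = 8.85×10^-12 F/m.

By cylindrical symmetry E is radial; use a coaxial Gaussian cylinder of radius 4.78 cm and length L (between the conductors, 2.21 cm < r < 8.38 cm).
The shell at 8.38 cm lies outside the Gaussian surface, so λ_enc = λ₁ = 2.61e-6 C/m.
Gauss's law: E·2πrL = λ_enc L/ε₀.
E = |λ_enc|/(2πε₀r) = (2.61×10^-6)/(2π·8.85×10^-12·0.0478) = 9.82×10^5 N/C.

9.82×10^5 N/C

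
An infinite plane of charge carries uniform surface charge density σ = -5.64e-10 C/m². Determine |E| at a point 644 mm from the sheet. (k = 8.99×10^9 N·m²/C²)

|E| = 31.9 N/C

Choose a cylindrical pillbox piercing the sheet, end faces (area A) parallel to it.
Flux Φ = 2EA and Q_enc = σA, so 2EA = σA/ε₀ ⇒ E = |σ|/(2ε₀), independent of distance.
E = 2πk|σ| = 2π(8.99×10^9)(5.64×10^-10) = 31.9 N/C.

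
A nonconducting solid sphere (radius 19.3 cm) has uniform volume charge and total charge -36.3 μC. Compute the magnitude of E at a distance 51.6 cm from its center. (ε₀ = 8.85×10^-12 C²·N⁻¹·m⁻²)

Use a concentric Gaussian sphere at r = 51.6 cm (r > R, so the entire charge is enclosed).
Q_enc = -36.3 μC = -3.63e-5 C.
Applying ∮E·dA = Q_enc/ε₀ with Φ = E(4πr²):
E = |Q_enc|/(4πε₀r²) = (3.63×10^-5)/(4π·8.85×10^-12·(0.516)²) = 1.23×10^6 N/C.

|E| ≈ 1.23×10^6 V/m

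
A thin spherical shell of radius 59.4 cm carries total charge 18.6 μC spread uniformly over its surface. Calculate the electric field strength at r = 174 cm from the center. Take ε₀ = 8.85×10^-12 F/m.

By spherical symmetry E is radial; choose a Gaussian sphere of radius r = 174 cm (r > 59.4 cm).
The entire shell is enclosed: Q_enc = 1.86×10^-5 C.
Since E is radial and uniform over the Gaussian sphere, Φ = E·4πr² = Q_enc/ε₀.
E = |Q_enc|/(4πε₀r²) = (1.86×10^-5)/(4π·8.85×10^-12·(1.74)²) = 5.52e4 N/C.

E ≈ 5.52×10^4 N/C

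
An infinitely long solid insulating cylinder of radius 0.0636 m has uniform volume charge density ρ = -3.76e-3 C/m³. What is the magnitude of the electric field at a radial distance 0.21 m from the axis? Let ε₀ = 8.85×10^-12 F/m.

|E| ≈ 4.09×10^6 V/m

By cylindrical symmetry E is radial; use a coaxial Gaussian cylinder of radius 0.21 m and length L (r > 0.0636 m, full cross-section enclosed).
λ_enc = ρ·πR² = (-3.76×10^-3)π(0.0636)² = -4.778×10^-5 C/m.
Since E is radial and uniform over the curved surface, Φ = E·2πrL = Q_enc/ε₀ = λ_enc L/ε₀.
E = |λ_enc|/(2πε₀r) = (4.778e-5)/(2π·8.85×10^-12·0.21) = 4.09×10^6 N/C.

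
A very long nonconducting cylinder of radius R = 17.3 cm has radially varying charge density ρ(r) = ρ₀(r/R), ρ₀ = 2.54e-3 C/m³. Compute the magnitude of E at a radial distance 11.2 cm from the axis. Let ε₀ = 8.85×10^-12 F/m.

Take a coaxial cylindrical Gaussian surface of radius r = 11.2 cm and length L (r < R).
Integrating ρ over the cross-section to radius r: λ_enc = (2πρ₀/R) ∫₀^r r'^2 dr' = 2πρ₀ r^3/(3·R) = 4.32×10^-5 C/m.
Gauss's law: E·2πrL = λ_enc L/ε₀.
E = |λ_enc|/(2πε₀r) = (4.32e-5)/(2π·8.85×10^-12·0.112) = 6.94e6 N/C.

|E| = 6.94×10^6 V/m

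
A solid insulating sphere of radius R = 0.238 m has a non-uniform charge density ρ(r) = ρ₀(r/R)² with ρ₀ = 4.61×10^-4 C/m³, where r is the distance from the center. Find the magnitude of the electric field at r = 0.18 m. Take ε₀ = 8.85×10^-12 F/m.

Use a concentric Gaussian sphere at r = 0.18 m (r < R).
Integrate the density: Q_enc = 4π ∫₀^r ρ₀(r'/R)^2 r'² dr' = 4πρ₀ r^5/(5·R²) = 3.865×10^-6 C.
Gauss's law: E·4πr² = Q_enc/ε₀.
E = |Q_enc|/(4πε₀r²) = (3.865×10^-6)/(4π·8.85×10^-12·(0.18)²) = 1.07×10^6 N/C.

1.07×10^6 N/C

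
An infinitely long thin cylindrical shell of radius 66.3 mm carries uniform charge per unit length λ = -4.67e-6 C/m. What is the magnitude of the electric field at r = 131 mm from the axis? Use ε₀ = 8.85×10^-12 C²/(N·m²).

6.41×10^5 N/C

Take a coaxial cylindrical Gaussian surface of radius r = 131 mm and length L (r > 66.3 mm).
The full line charge is enclosed: λ_enc = -4.67e-6 C/m.
Gauss's law: E·2πrL = λ_enc L/ε₀.
E = |λ_enc|/(2πε₀r) = (4.67e-6)/(2π·8.85×10^-12·0.131) = 6.41e5 N/C.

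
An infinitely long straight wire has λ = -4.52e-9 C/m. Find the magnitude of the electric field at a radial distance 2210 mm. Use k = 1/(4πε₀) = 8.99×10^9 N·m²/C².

|E| ≈ 36.8 N/C

Take a coaxial cylindrical Gaussian surface of radius r = 2210 mm and length L.
Q_enc = λL, so λ_enc = -4.52e-9 C/m.
Applying ∮E·dA = Q_enc/ε₀ with the end caps contributing no flux:
E = 2k|λ_enc|/r = 2(8.99×10^9)(4.52e-9)/(2.21) = 36.8 N/C.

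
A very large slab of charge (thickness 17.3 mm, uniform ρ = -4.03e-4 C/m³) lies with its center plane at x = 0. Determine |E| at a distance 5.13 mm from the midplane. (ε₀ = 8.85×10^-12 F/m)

|E| = 2.34×10^5 N/C

By symmetry E is perpendicular to the slab. A Gaussian pillbox from −5.13 mm to +5.13 mm (face area A) lies entirely within the slab.
Q_enc = ρ·(2x)·A and flux = 2EA, so 2EA = 2ρxA/ε₀ ⇒ E = |ρ|x/ε₀.
E = (4.03×10^-4)(0.00513)/(8.85×10^-12) = 2.34e5 N/C.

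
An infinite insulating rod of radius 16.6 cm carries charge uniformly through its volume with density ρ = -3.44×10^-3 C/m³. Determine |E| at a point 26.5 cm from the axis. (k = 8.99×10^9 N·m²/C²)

By cylindrical symmetry E is radial; use a coaxial Gaussian cylinder of radius 26.5 cm and length L (r > 16.6 cm, full cross-section enclosed).
λ_enc = ρ·πR² = (-3.44×10^-3)π(0.166)² = -2.978×10^-4 C/m.
Since E is radial and uniform over the curved surface, Φ = E·2πrL = Q_enc/ε₀ = λ_enc L/ε₀.
E = 2k|λ_enc|/r = 2(8.99×10^9)(2.978×10^-4)/(0.265) = 2.02e7 N/C.

|E| ≈ 2.02e7 V/m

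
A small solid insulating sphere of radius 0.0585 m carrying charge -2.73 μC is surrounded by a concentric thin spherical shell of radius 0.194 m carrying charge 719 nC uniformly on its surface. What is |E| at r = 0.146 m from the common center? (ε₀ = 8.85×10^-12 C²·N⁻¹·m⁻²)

E ≈ 1.15×10^6 N/C

By spherical symmetry E is radial; choose a Gaussian sphere of radius r = 0.146 m (between the bodies, 0.0585 m < r < 0.194 m).
Only the inner charge is enclosed; the outer shell contributes nothing inside itself. Q_enc = -2.73 μC = -2.73×10^-6 C.
Since E is radial and uniform over the Gaussian sphere, Φ = E·4πr² = Q_enc/ε₀.
E = |Q_enc|/(4πε₀r²) = (2.73×10^-6)/(4π·8.85×10^-12·(0.146)²) = 1.15×10^6 N/C.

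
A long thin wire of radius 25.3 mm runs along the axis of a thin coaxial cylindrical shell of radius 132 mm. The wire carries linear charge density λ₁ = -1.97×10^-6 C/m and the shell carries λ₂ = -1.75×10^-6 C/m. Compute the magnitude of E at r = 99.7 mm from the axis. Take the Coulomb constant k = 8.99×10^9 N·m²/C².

3.55×10^5 V/m

Take a coaxial cylindrical Gaussian surface of radius r = 99.7 mm and length L (between the conductors, 25.3 mm < r < 132 mm).
The shell at 132 mm lies outside the Gaussian surface, so λ_enc = λ₁ = -1.97×10^-6 C/m.
Gauss's law: E·2πrL = λ_enc L/ε₀.
E = 2k|λ_enc|/r = 2(8.99×10^9)(1.97e-6)/(0.0997) = 3.55×10^5 N/C.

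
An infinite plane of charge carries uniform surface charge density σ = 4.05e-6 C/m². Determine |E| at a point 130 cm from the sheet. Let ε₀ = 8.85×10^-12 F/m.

E ≈ 2.29×10^5 N/C

The symmetry is planar: E is normal to the sheet and the same magnitude on both sides. Take a pillbox straddling the sheet with end-cap area A.
Only the two end caps contribute flux: Φ = 2EA. With Q_enc = σA, Gauss's law gives E = |σ|/(2ε₀).
E = |σ|/(2ε₀) = (4.05×10^-6)/(2·8.85×10^-12) = 2.29e5 N/C.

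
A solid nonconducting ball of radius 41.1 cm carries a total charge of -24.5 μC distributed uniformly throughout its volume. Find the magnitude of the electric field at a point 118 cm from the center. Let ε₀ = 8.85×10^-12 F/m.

Take a concentric spherical Gaussian surface of radius r = 118 cm (r > R, so the entire charge is enclosed).
Q_enc = -24.5 μC = -2.45e-5 C.
By Gauss's law, ∮E·dA = E·4πr² = Q_enc/ε₀.
E = |Q_enc|/(4πε₀r²) = (2.45×10^-5)/(4π·8.85×10^-12·(1.18)²) = 1.58×10^5 N/C.

|E| ≈ 1.58×10^5 V/m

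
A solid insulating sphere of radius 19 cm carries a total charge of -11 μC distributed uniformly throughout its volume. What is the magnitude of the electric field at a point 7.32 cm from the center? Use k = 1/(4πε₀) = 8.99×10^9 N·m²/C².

Take a concentric spherical Gaussian surface of radius r = 7.32 cm (r < R).
Only the charge within r is enclosed: Q_enc = Q·(r/R)³ = (-11 μC)·(7.32 cm/19 cm)³ = -6.29×10^-7 C.
Since E is radial and uniform over the Gaussian sphere, Φ = E·4πr² = Q_enc/ε₀.
E = k|Q_enc|/r² = (8.99×10^9)(6.29×10^-7)/(0.0732)² = 1.06e6 N/C.

|E| = 1.06e6 N/C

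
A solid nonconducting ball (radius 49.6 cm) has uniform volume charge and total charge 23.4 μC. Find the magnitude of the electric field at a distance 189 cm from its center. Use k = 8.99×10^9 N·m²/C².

By spherical symmetry E is radial; choose a Gaussian sphere of radius r = 189 cm (r > R, so the entire charge is enclosed).
Q_enc = 23.4 μC = 2.34×10^-5 C.
Since E is radial and uniform over the Gaussian sphere, Φ = E·4πr² = Q_enc/ε₀.
E = k|Q_enc|/r² = (8.99×10^9)(2.34×10^-5)/(1.89)² = 5.89×10^4 N/C.

E = 5.89×10^4 N/C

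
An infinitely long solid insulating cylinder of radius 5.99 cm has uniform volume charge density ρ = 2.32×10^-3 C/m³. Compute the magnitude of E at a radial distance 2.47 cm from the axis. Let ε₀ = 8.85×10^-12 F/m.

By cylindrical symmetry E is radial; use a coaxial Gaussian cylinder of radius 2.47 cm and length L (r < R).
Enclosed charge per unit length: λ_enc = ρ·πr² = (2.32×10^-3)π(0.0247)² = 4.447×10^-6 C/m.
By Gauss's law (flux through the curved wall only), E·2πrL = λ_enc L/ε₀.
E = |λ_enc|/(2πε₀r) = (4.447×10^-6)/(2π·8.85×10^-12·0.0247) = 3.24×10^6 N/C.

E = 3.24×10^6 V/m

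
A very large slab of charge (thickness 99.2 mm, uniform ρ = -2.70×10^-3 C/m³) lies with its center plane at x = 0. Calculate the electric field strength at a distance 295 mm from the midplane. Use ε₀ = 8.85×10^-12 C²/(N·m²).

The point |x| = 295 mm lies outside the slab (half-thickness 0.0496 m). A symmetric pillbox spanning the full slab encloses Q_enc = ρ·d·A.
Flux = 2EA ⇒ E = |ρ|d/(2ε₀), independent of distance outside.
E = (2.70e-3)(0.0992)/(2·8.85×10^-12) = 1.51e7 N/C.

E ≈ 1.51×10^7 N/C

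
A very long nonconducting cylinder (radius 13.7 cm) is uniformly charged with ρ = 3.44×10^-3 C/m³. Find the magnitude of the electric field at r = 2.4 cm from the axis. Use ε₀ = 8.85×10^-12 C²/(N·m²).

Choose a coaxial cylinder of radius r = 2.4 cm (arbitrary length L) as the Gaussian surface (r < R).
Enclosed charge per unit length: λ_enc = ρ·πr² = (3.44e-3)π(0.024)² = 6.225×10^-6 C/m.
Applying ∮E·dA = Q_enc/ε₀ with the end caps contributing no flux:
E = |λ_enc|/(2πε₀r) = (6.225×10^-6)/(2π·8.85×10^-12·0.024) = 4.66×10^6 N/C.

|E| = 4.66e6 N/C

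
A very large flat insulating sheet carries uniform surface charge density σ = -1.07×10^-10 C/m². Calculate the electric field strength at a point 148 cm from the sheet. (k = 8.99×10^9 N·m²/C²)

E ≈ 6.04 N/C

By planar symmetry E is perpendicular to the sheet and uniform; use a Gaussian pillbox with flat faces of area A on each side of the sheet.
Flux Φ = 2EA and Q_enc = σA, so 2EA = σA/ε₀ ⇒ E = |σ|/(2ε₀), independent of distance.
E = 2πk|σ| = 2π(8.99×10^9)(1.07×10^-10) = 6.04 N/C.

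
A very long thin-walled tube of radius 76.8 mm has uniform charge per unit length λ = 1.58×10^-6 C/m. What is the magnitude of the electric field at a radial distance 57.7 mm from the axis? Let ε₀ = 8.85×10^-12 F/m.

Choose a coaxial cylinder of radius r = 57.7 mm (arbitrary length L) as the Gaussian surface (r < 76.8 mm, inside the shell).
All the surface charge lies outside this cylinder: Q_enc = 0, hence E = 0.

E = 0 (no enclosed charge)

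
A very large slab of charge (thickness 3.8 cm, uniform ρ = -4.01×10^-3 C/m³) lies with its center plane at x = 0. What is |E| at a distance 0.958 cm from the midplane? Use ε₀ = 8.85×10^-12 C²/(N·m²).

By symmetry E is perpendicular to the slab. A Gaussian pillbox from −0.958 cm to +0.958 cm (face area A) lies entirely within the slab.
Q_enc = ρ·(2x)·A and flux = 2EA, so 2EA = 2ρxA/ε₀ ⇒ E = |ρ|x/ε₀.
E = (4.01×10^-3)(0.00958)/(8.85×10^-12) = 4.34×10^6 N/C.

4.34×10^6 N/C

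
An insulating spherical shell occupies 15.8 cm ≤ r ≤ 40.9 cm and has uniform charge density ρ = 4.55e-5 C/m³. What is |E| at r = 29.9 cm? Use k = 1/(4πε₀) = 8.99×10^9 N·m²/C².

E = 4.37×10^5 V/m

Symmetry ⇒ E = E(r) r̂. Gaussian sphere of radius r = 29.9 cm (within the shell material, 15.8 cm < r < 40.9 cm).
Only the shell between 15.8 cm and r is enclosed: Q_enc = ρ·(4π/3)(r³ − a³) = (4.55×10^-5)·(4π/3)·((0.299)³ − (0.158)³) = 4.343×10^-6 C.
Gauss's law: E·4πr² = Q_enc/ε₀.
E = k|Q_enc|/r² = (8.99×10^9)(4.343×10^-6)/(0.299)² = 4.37e5 N/C.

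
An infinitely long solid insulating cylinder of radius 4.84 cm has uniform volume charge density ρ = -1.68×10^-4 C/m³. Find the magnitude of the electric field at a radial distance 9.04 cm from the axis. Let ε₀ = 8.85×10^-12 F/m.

|E| = 2.46×10^5 V/m

Choose a coaxial cylinder of radius r = 9.04 cm (arbitrary length L) as the Gaussian surface (r > 4.84 cm, full cross-section enclosed).
λ_enc = ρ·πR² = (-1.68×10^-4)π(0.0484)² = -1.236e-6 C/m.
Since E is radial and uniform over the curved surface, Φ = E·2πrL = Q_enc/ε₀ = λ_enc L/ε₀.
E = |λ_enc|/(2πε₀r) = (1.236×10^-6)/(2π·8.85×10^-12·0.0904) = 2.46×10^5 N/C.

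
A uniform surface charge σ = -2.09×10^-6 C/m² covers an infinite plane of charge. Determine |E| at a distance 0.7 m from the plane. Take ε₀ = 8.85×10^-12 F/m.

The symmetry is planar: E is normal to the sheet and the same magnitude on both sides. Take a pillbox straddling the sheet with end-cap area A.
Only the two end caps contribute flux: Φ = 2EA. With Q_enc = σA, Gauss's law gives E = |σ|/(2ε₀).
E = |σ|/(2ε₀) = (2.09×10^-6)/(2·8.85×10^-12) = 1.18×10^5 N/C.

E = 1.18×10^5 V/m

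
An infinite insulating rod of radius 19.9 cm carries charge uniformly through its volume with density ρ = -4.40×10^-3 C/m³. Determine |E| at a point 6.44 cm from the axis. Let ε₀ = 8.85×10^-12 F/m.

By cylindrical symmetry E is radial; use a coaxial Gaussian cylinder of radius 6.44 cm and length L (r < R).
Charge inside radius r per length L is ρ·πr²·L, so λ_enc = ρπr² = -5.733×10^-5 C/m.
Gauss's law: E·2πrL = λ_enc L/ε₀.
E = |λ_enc|/(2πε₀r) = (5.733×10^-5)/(2π·8.85×10^-12·0.0644) = 1.60e7 N/C.

|E| = 1.60e7 N/C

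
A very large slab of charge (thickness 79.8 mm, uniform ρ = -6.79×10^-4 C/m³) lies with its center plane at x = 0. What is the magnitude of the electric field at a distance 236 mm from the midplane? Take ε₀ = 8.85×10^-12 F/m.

E ≈ 3.06e6 V/m

The point |x| = 236 mm lies outside the slab (half-thickness 0.0399 m). A symmetric pillbox spanning the full slab encloses Q_enc = ρ·d·A.
Flux = 2EA ⇒ E = |ρ|d/(2ε₀), independent of distance outside.
E = (6.79e-4)(0.0798)/(2·8.85×10^-12) = 3.06×10^6 N/C.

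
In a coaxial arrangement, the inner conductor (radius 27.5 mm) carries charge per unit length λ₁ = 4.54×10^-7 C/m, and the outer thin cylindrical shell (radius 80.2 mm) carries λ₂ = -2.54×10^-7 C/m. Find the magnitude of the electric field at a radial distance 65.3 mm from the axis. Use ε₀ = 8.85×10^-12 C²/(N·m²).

|E| ≈ 1.25×10^5 N/C

Take a coaxial cylindrical Gaussian surface of radius r = 65.3 mm and length L (between the conductors, 27.5 mm < r < 80.2 mm).
Only the inner wire is enclosed; the outer shell contributes nothing inside itself. λ_enc = λ₁ = 4.54×10^-7 C/m.
Applying ∮E·dA = Q_enc/ε₀ with the end caps contributing no flux:
E = |λ_enc|/(2πε₀r) = (4.54×10^-7)/(2π·8.85×10^-12·0.0653) = 1.25×10^5 N/C.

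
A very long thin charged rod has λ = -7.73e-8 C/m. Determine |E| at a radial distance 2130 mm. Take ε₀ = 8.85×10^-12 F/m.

653 N/C

By cylindrical symmetry E is radial; use a coaxial Gaussian cylinder of radius 2130 mm and length L.
Q_enc = λL, so λ_enc = -7.73×10^-8 C/m.
Gauss's law: E·2πrL = λ_enc L/ε₀.
E = |λ_enc|/(2πε₀r) = (7.73×10^-8)/(2π·8.85×10^-12·2.13) = 653 N/C.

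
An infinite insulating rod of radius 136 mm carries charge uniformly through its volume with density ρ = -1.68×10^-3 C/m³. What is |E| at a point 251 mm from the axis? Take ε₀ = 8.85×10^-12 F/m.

By cylindrical symmetry E is radial; use a coaxial Gaussian cylinder of radius 251 mm and length L (r > 136 mm, full cross-section enclosed).
λ_enc = ρ·πR² = (-1.68×10^-3)π(0.136)² = -9.762×10^-5 C/m.
Gauss's law: E·2πrL = λ_enc L/ε₀.
E = |λ_enc|/(2πε₀r) = (9.762e-5)/(2π·8.85×10^-12·0.251) = 6.99×10^6 N/C.

E = 6.99×10^6 N/C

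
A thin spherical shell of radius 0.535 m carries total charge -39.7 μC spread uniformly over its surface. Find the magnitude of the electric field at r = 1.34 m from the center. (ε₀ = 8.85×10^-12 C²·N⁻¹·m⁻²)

E ≈ 1.99×10^5 N/C

Use a concentric Gaussian sphere at r = 1.34 m (r > 0.535 m).
The entire shell is enclosed: Q_enc = -3.97×10^-5 C.
Applying ∮E·dA = Q_enc/ε₀ with Φ = E(4πr²):
E = |Q_enc|/(4πε₀r²) = (3.97×10^-5)/(4π·8.85×10^-12·(1.34)²) = 1.99e5 N/C.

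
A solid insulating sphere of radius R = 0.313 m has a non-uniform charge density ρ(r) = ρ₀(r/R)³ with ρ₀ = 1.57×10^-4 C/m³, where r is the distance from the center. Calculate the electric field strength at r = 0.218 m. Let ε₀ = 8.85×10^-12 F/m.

|E| = 2.18×10^5 N/C

Take a concentric spherical Gaussian surface of radius r = 0.218 m (r < R).
Integrate the density: Q_enc = 4π ∫₀^r ρ₀(r'/R)^3 r'² dr' = 4πρ₀ r^6/(6·R³) = 1.151e-6 C.
By Gauss's law, ∮E·dA = E·4πr² = Q_enc/ε₀.
E = |Q_enc|/(4πε₀r²) = (1.151×10^-6)/(4π·8.85×10^-12·(0.218)²) = 2.18e5 N/C.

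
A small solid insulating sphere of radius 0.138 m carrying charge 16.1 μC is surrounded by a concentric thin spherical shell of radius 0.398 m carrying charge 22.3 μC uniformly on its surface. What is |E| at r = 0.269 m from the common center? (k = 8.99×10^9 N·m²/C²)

|E| = 2.00×10^6 V/m

Symmetry ⇒ E = E(r) r̂. Gaussian sphere of radius r = 0.269 m (between the bodies, 0.138 m < r < 0.398 m).
Only the inner charge is enclosed; the outer shell contributes nothing inside itself. Q_enc = 16.1 μC = 1.61×10^-5 C.
Applying ∮E·dA = Q_enc/ε₀ with Φ = E(4πr²):
E = k|Q_enc|/r² = (8.99×10^9)(1.61e-5)/(0.269)² = 2.00×10^6 N/C.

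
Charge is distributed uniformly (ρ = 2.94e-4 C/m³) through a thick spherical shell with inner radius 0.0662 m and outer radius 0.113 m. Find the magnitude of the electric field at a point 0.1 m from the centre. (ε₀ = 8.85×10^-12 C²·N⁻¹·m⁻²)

Use a concentric Gaussian sphere at r = 0.1 m (within the shell material, 0.0662 m < r < 0.113 m).
Enclosed charge is the volume from a to r: Q_enc = (4π/3)ρ(r³ − a³) = 8.742×10^-7 C.
By Gauss's law, ∮E·dA = E·4πr² = Q_enc/ε₀.
E = |Q_enc|/(4πε₀r²) = (8.742×10^-7)/(4π·8.85×10^-12·(0.1)²) = 7.86×10^5 N/C.

|E| ≈ 7.86×10^5 V/m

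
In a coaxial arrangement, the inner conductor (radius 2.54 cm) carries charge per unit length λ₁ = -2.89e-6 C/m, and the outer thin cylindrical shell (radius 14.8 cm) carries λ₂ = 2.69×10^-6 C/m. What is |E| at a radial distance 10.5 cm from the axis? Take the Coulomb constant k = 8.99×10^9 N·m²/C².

4.95×10^5 N/C

By cylindrical symmetry E is radial; use a coaxial Gaussian cylinder of radius 10.5 cm and length L (between the conductors, 2.54 cm < r < 14.8 cm).
Only the inner wire is enclosed; the outer shell contributes nothing inside itself. λ_enc = λ₁ = -2.89e-6 C/m.
Applying ∮E·dA = Q_enc/ε₀ with the end caps contributing no flux:
E = 2k|λ_enc|/r = 2(8.99×10^9)(2.89×10^-6)/(0.105) = 4.95×10^5 N/C.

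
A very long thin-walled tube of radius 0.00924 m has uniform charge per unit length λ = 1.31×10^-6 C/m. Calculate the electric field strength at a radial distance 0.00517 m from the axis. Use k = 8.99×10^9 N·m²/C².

Coaxial Gaussian cylinder, radius r = 0.00517 m, length L (r < 0.00924 m, inside the shell).
All the surface charge lies outside this cylinder: Q_enc = 0, hence E = 0.

|E| = 0 N/C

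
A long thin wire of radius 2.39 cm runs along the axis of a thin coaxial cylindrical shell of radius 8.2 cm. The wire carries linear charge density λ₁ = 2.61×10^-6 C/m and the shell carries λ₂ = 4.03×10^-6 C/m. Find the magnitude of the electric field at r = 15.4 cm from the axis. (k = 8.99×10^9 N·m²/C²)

E = 7.75e5 V/m

By cylindrical symmetry E is radial; use a coaxial Gaussian cylinder of radius 15.4 cm and length L (r > 8.2 cm, enclosing both).
λ_enc = λ₁ + λ₂ = (2.61×10^-6) + (4.03e-6) = 6.64×10^-6 C/m.
Gauss's law: E·2πrL = λ_enc L/ε₀.
E = 2k|λ_enc|/r = 2(8.99×10^9)(6.64×10^-6)/(0.154) = 7.75×10^5 N/C.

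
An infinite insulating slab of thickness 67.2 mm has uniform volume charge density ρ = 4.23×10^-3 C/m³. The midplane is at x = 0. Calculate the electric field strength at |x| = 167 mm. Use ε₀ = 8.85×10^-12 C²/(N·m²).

The point |x| = 167 mm lies outside the slab (half-thickness 0.0336 m). A symmetric pillbox spanning the full slab encloses Q_enc = ρ·d·A.
Flux = 2EA ⇒ E = |ρ|d/(2ε₀), independent of distance outside.
E = (4.23×10^-3)(0.0672)/(2·8.85×10^-12) = 1.61e7 N/C.

1.61e7 N/C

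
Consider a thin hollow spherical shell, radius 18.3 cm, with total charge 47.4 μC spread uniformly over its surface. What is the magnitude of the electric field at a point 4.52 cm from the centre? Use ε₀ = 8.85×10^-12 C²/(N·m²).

E = 0 (no enclosed charge)

By spherical symmetry E is radial; choose a Gaussian sphere of radius r = 4.52 cm (inside the shell, r < 18.3 cm).
No charge lies within this surface, so Q_enc = 0 and Gauss's law gives E·4πr² = 0 ⇒ E = 0.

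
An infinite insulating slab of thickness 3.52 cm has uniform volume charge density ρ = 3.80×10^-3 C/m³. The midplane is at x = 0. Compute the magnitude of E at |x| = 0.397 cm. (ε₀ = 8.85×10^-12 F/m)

E ≈ 1.70×10^6 N/C

By symmetry E is perpendicular to the slab. A Gaussian pillbox from −0.397 cm to +0.397 cm (face area A) lies entirely within the slab.
Q_enc = ρ·(2x)·A and flux = 2EA, so 2EA = 2ρxA/ε₀ ⇒ E = |ρ|x/ε₀.
E = (3.80×10^-3)(0.00397)/(8.85×10^-12) = 1.70e6 N/C.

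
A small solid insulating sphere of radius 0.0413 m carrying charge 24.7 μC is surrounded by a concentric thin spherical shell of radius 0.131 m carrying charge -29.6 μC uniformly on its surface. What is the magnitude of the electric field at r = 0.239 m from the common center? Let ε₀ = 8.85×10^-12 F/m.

Take a concentric spherical Gaussian surface of radius r = 0.239 m (r > 0.131 m, enclosing both).
Q_enc = (24.7 μC) + (-29.6 μC) = -4.90e-6 C.
Applying ∮E·dA = Q_enc/ε₀ with Φ = E(4πr²):
E = |Q_enc|/(4πε₀r²) = (4.90e-6)/(4π·8.85×10^-12·(0.239)²) = 7.71×10^5 N/C.

E = 7.71e5 N/C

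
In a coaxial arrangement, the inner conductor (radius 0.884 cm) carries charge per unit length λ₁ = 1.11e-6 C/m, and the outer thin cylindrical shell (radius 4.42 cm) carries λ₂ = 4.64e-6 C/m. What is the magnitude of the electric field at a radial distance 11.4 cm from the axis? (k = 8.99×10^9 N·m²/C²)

Choose a coaxial cylinder of radius r = 11.4 cm (arbitrary length L) as the Gaussian surface (r > 4.42 cm, enclosing both).
λ_enc = λ₁ + λ₂ = (1.11×10^-6) + (4.64×10^-6) = 5.75e-6 C/m.
By Gauss's law (flux through the curved wall only), E·2πrL = λ_enc L/ε₀.
E = 2k|λ_enc|/r = 2(8.99×10^9)(5.75×10^-6)/(0.114) = 9.07e5 N/C.

9.07e5 V/m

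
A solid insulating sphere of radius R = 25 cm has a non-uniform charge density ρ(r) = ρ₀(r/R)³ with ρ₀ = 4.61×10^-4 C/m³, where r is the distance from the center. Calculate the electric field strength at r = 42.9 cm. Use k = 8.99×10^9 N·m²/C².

Use a concentric Gaussian sphere at r = 42.9 cm (r > R, all charge enclosed).
Q_enc = 4π ∫₀^R ρ₀(r'/R)^3 r'² dr' = 4πρ₀R³/6 = 1.509e-5 C.
Gauss's law: E·4πr² = Q_enc/ε₀.
E = k|Q_enc|/r² = (8.99×10^9)(1.509×10^-5)/(0.429)² = 7.37e5 N/C.

E ≈ 7.37×10^5 V/m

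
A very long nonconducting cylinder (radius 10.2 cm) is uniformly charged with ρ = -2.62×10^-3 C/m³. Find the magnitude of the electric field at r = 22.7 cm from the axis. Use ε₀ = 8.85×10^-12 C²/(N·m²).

|E| ≈ 6.78×10^6 V/m

Take a coaxial cylindrical Gaussian surface of radius r = 22.7 cm and length L (r > 10.2 cm, full cross-section enclosed).
λ_enc = ρ·πR² = (-2.62×10^-3)π(0.102)² = -8.564×10^-5 C/m.
Since E is radial and uniform over the curved surface, Φ = E·2πrL = Q_enc/ε₀ = λ_enc L/ε₀.
E = |λ_enc|/(2πε₀r) = (8.564e-5)/(2π·8.85×10^-12·0.227) = 6.78×10^6 N/C.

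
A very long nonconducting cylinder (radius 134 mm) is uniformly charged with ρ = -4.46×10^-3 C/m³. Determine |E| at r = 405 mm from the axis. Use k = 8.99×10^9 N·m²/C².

Coaxial Gaussian cylinder, radius r = 405 mm, length L (r > 134 mm, full cross-section enclosed).
λ_enc = ρ·πR² = (-4.46×10^-3)π(0.134)² = -2.516×10^-4 C/m.
Since E is radial and uniform over the curved surface, Φ = E·2πrL = Q_enc/ε₀ = λ_enc L/ε₀.
E = 2k|λ_enc|/r = 2(8.99×10^9)(2.516×10^-4)/(0.405) = 1.12×10^7 N/C.

|E| = 1.12e7 V/m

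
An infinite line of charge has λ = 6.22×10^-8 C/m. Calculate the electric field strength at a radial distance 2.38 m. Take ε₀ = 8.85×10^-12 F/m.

Choose a coaxial cylinder of radius r = 2.38 m (arbitrary length L) as the Gaussian surface.
Q_enc = λL, so λ_enc = 6.22e-8 C/m.
Since E is radial and uniform over the curved surface, Φ = E·2πrL = Q_enc/ε₀ = λ_enc L/ε₀.
E = |λ_enc|/(2πε₀r) = (6.22×10^-8)/(2π·8.85×10^-12·2.38) = 470 N/C.

E ≈ 470 V/m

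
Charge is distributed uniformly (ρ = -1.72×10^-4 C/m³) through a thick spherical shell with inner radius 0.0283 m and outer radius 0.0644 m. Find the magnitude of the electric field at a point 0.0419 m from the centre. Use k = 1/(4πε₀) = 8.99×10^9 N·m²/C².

Take a concentric spherical Gaussian surface of radius r = 0.0419 m (within the shell material, 0.0283 m < r < 0.0644 m).
Enclosed charge is the volume from a to r: Q_enc = (4π/3)ρ(r³ − a³) = -3.667×10^-8 C.
Gauss's law: E·4πr² = Q_enc/ε₀.
E = k|Q_enc|/r² = (8.99×10^9)(3.667×10^-8)/(0.0419)² = 1.88×10^5 N/C.

|E| = 1.88e5 N/C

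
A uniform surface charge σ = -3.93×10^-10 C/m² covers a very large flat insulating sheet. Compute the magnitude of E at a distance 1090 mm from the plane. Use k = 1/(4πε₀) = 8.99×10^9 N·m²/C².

By planar symmetry E is perpendicular to the sheet and uniform; use a Gaussian pillbox with flat faces of area A on each side of the sheet.
Only the two end caps contribute flux: Φ = 2EA. With Q_enc = σA, Gauss's law gives E = |σ|/(2ε₀).
E = 2πk|σ| = 2π(8.99×10^9)(3.93×10^-10) = 22.2 N/C.

|E| = 22.2 N/C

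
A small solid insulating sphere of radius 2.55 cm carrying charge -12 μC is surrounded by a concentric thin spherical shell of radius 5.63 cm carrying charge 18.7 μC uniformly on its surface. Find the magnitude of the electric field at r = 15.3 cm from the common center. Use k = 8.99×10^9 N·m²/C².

E ≈ 2.57e6 N/C

Take a concentric spherical Gaussian surface of radius r = 15.3 cm (r > 5.63 cm, enclosing both).
Q_enc = (-12 μC) + (18.7 μC) = 6.70×10^-6 C.
Since E is radial and uniform over the Gaussian sphere, Φ = E·4πr² = Q_enc/ε₀.
E = k|Q_enc|/r² = (8.99×10^9)(6.70×10^-6)/(0.153)² = 2.57×10^6 N/C.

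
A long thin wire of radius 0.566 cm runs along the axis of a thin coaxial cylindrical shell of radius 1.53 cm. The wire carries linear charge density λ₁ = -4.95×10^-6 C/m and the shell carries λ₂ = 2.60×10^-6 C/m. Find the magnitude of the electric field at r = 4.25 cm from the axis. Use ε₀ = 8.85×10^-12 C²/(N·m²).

|E| = 9.94×10^5 N/C

Choose a coaxial cylinder of radius r = 4.25 cm (arbitrary length L) as the Gaussian surface (r > 1.53 cm, enclosing both).
λ_enc = λ₁ + λ₂ = (-4.95e-6) + (2.60×10^-6) = -2.35×10^-6 C/m.
By Gauss's law (flux through the curved wall only), E·2πrL = λ_enc L/ε₀.
E = |λ_enc|/(2πε₀r) = (2.35e-6)/(2π·8.85×10^-12·0.0425) = 9.94×10^5 N/C.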